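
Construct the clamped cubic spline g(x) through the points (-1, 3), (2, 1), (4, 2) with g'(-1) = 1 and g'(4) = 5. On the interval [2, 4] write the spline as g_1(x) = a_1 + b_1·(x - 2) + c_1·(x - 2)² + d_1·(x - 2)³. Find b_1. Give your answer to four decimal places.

Write m_i for g''(x_i). With h_i = 3, 2 and divided differences Δ_i = -2/3, 1/2, the continuity of g' gives the tridiagonal system
  3·m_0 + 10·m_1 + 2·m_2 = 6(Δ_1 - Δ_0) = 7
Clamped end conditions give two more equations: 2h_0·m_0 + h_0·m_1 = 6(Δ_0 - g'(-1)) = -10 and h_1·m_1 + 2h_1·m_2 = 6(g'(4) - Δ_1) = 27.
Solving the tridiagonal system: m_0 = -47/30, m_1 = -1/5, m_2 = 137/20.
On [2, 4], with g_1(x) = a_1 + b_1·(x - 2) + c_1·(x - 2)² + d_1·(x - 2)³: c_1 = m_1/2 = -1/10, d_1 = (m_2 - m_1)/(6h_1) = 47/80, b_1 = Δ_1 - h_1(2m_1 + m_2)/6 = -33/20.

-1.6500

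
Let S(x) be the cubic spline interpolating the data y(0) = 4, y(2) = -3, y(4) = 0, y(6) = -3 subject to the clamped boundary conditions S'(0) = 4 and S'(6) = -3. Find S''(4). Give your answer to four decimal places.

-4.4333

Put σ_i = S'' at the i-th knot. Here h = (2, 2, 2) and Δ = (-7/2, 3/2, -3/2), so the interior equations h_(i-1)·σ_(i-1) + 2(h_(i-1)+h_i)·σ_i + h_i·σ_(i+1) = 6(Δ_i − Δ_(i-1)) read
  2·σ_0 + 8·σ_1 + 2·σ_2 = 6(Δ_1 - Δ_0) = 30
  2·σ_1 + 8·σ_2 + 2·σ_3 = 6(Δ_2 - Δ_1) = -18
Clamped end conditions give two more equations: 2h_0·σ_0 + h_0·σ_1 = 6(Δ_0 - S'(0)) = -45 and h_2·σ_2 + 2h_2·σ_3 = 6(S'(6) - Δ_2) = -9.
Forward elimination and back-substitution give σ_0 = -469/30, σ_1 = 263/30, σ_2 = -133/30, σ_3 = -1/30.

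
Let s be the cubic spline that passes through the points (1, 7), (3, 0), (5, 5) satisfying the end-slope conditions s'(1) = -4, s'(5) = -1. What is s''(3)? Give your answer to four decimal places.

With σ_i denoting the second derivative at x_i, h_i = 2, 2, and Δ_i = (y_(i+1) − y_i)/h_i = -7/2, 5/2:
  2·σ_0 + 8·σ_1 + 2·σ_2 = 6(Δ_1 - Δ_0) = 36
Clamped end conditions give two more equations: 2h_0·σ_0 + h_0·σ_1 = 6(Δ_0 - s'(1)) = 3 and h_1·σ_1 + 2h_1·σ_2 = 6(s'(5) - Δ_1) = -21.
Hence σ_0 = -3, σ_1 = 15/2, σ_2 = -9.

7.5000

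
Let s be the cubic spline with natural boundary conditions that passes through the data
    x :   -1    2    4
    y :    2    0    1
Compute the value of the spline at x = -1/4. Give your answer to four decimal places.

Let σ_i = s''(x_i). Step sizes h_i = 3, 2; slopes of the chords Δ_i = (y_(i+1) - y_i)/h_i = -2/3, 1/2.
  3·σ_0 + 10·σ_1 + 2·σ_2 = 6(Δ_1 - Δ_0) = 7
Natural end conditions: σ_0 = σ_2 = 0.
Solving: σ_0 = 0, σ_1 = 7/10, σ_2 = 0.
On [-1, 2], s(x) = 2 - 61/60·(x + 1) + 0·(x + 1)² + 7/180·(x + 1)³.
With (x + 1) = 3/4: s(-1/4) = 321/256.

1.2539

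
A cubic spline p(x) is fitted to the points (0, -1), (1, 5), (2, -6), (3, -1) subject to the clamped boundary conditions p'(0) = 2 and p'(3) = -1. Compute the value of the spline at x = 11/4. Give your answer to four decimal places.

Let M_i = p''(x_i). Step sizes h_i = 1, 1, 1; slopes of the chords Δ_i = (y_(i+1) - y_i)/h_i = 6, -11, 5.
  1·M_0 + 4·M_1 + 1·M_2 = 6(Δ_1 - Δ_0) = -102
  1·M_1 + 4·M_2 + 1·M_3 = 6(Δ_2 - Δ_1) = 96
Clamped end conditions give two more equations: 2h_0·M_0 + h_0·M_1 = 6(Δ_0 - p'(0)) = 24 and h_2·M_2 + 2h_2·M_3 = 6(p'(3) - Δ_2) = -36.
Solving: M_0 = 174/5, M_1 = -228/5, M_2 = 228/5, M_3 = -204/5.
On [2, 3], p(x) = -6 - 17/5·(x - 2) + 114/5·(x - 2)² - 72/5·(x - 2)³.
With (x - 2) = 3/4: p(11/4) = -9/5.

-1.8000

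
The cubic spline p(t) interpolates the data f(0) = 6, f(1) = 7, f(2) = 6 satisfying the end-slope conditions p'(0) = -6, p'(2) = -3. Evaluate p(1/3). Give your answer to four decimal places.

With σ_i denoting the second derivative at x_i, h_i = 1, 1, and Δ_i = (y_(i+1) − y_i)/h_i = 1, -1:
  1·σ_0 + 4·σ_1 + 1·σ_2 = 6(Δ_1 - Δ_0) = -12
Clamped end conditions give two more equations: 2h_0·σ_0 + h_0·σ_1 = 6(Δ_0 - p'(0)) = 42 and h_1·σ_1 + 2h_1·σ_2 = 6(p'(2) - Δ_1) = -12.
Forward elimination and back-substitution give σ_0 = 51/2, σ_1 = -9, σ_2 = -3/2.
On [0, 1], p(t) = 6 - 6·t + 51/4·t² - 23/4·t³.
With t = 1/3: p(1/3) = 281/54.

5.2037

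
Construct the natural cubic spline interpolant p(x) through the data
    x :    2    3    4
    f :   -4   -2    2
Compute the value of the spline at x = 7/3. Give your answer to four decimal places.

Let M_i = p''(x_i). Step sizes h_i = 1, 1; slopes of the chords Δ_i = (y_(i+1) - y_i)/h_i = 2, 4.
  1·M_0 + 4·M_1 + 1·M_2 = 6(Δ_1 - Δ_0) = 12
Natural end conditions: M_0 = M_2 = 0.
Solving the tridiagonal system: M_0 = 0, M_1 = 3, M_2 = 0.
On [2, 3], p(x) = -4 + 3/2·(x - 2) + 0·(x - 2)² + 1/2·(x - 2)³.
With (x - 2) = 1/3: p(7/3) = -94/27.

-3.4815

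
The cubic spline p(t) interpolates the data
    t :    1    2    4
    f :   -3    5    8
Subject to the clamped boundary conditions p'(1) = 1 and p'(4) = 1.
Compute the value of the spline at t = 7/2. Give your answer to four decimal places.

With σ_i denoting the second derivative at x_i, h_i = 1, 2, and Δ_i = (y_(i+1) − y_i)/h_i = 8, 3/2:
  1·σ_0 + 6·σ_1 + 2·σ_2 = 6(Δ_1 - Δ_0) = -39
Clamped end conditions give two more equations: 2h_0·σ_0 + h_0·σ_1 = 6(Δ_0 - p'(1)) = 42 and h_1·σ_1 + 2h_1·σ_2 = 6(p'(4) - Δ_1) = -3.
Hence σ_0 = 55/2, σ_1 = -13, σ_2 = 23/4.
On [2, 4], p(t) = 5 + 33/4·(t - 2) - 13/2·(t - 2)² + 25/16·(t - 2)³.
With (t - 2) = 3/2: p(7/2) = 1027/128.

8.0234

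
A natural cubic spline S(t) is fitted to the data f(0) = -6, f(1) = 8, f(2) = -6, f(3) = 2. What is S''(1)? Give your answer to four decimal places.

-53.6000

With M_i denoting the second derivative at x_i, h_i = 1, 1, 1, and Δ_i = (y_(i+1) − y_i)/h_i = 14, -14, 8:
  1·M_0 + 4·M_1 + 1·M_2 = 6(Δ_1 - Δ_0) = -168
  1·M_1 + 4·M_2 + 1·M_3 = 6(Δ_2 - Δ_1) = 132
Natural end conditions: M_0 = M_3 = 0.
Hence M_0 = 0, M_1 = -268/5, M_2 = 232/5, M_3 = 0.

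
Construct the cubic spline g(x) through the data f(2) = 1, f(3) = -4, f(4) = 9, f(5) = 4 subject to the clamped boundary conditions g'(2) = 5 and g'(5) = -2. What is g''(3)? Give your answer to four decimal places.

Let σ_i = g''(x_i). Step sizes h_i = 1, 1, 1; slopes of the chords Δ_i = (y_(i+1) - y_i)/h_i = -5, 13, -5.
  1·σ_0 + 4·σ_1 + 1·σ_2 = 6(Δ_1 - Δ_0) = 108
  1·σ_1 + 4·σ_2 + 1·σ_3 = 6(Δ_2 - Δ_1) = -108
Clamped end conditions give two more equations: 2h_0·σ_0 + h_0·σ_1 = 6(Δ_0 - g'(2)) = -60 and h_2·σ_2 + 2h_2·σ_3 = 6(g'(5) - Δ_2) = 18.
Solving: σ_0 = -170/3, σ_1 = 160/3, σ_2 = -146/3, σ_3 = 100/3.

53.3333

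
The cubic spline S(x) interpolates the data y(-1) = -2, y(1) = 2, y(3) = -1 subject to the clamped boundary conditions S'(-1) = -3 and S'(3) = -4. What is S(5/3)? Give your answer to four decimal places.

Put m_i = S'' at the i-th knot. Here h = (2, 2) and Δ = (2, -3/2), so the interior equations h_(i-1)·m_(i-1) + 2(h_(i-1)+h_i)·m_i + h_i·m_(i+1) = 6(Δ_i − Δ_(i-1)) read
  2·m_0 + 8·m_1 + 2·m_2 = 6(Δ_1 - Δ_0) = -21
Clamped end conditions give two more equations: 2h_0·m_0 + h_0·m_1 = 6(Δ_0 - S'(-1)) = 30 and h_1·m_1 + 2h_1·m_2 = 6(S'(3) - Δ_1) = -15.
Solving: m_0 = 79/8, m_1 = -19/4, m_2 = -11/8.
On [1, 3], S(x) = 2 + 17/8·(x - 1) - 19/8·(x - 1)² + 9/32·(x - 1)³.
With (x - 1) = 2/3: S(5/3) = 22/9.

2.4444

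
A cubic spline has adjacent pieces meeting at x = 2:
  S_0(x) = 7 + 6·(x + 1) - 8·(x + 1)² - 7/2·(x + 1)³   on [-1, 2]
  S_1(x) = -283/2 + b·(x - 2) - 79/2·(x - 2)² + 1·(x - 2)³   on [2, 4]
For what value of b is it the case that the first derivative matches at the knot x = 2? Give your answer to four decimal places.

S_0'(x) = 6 - 16·(x + 1) - 21/2·(x + 1)², so S_0'(2) = -273/2. On the right, S_1'(2) = b, so b = -273/2.

-136.5000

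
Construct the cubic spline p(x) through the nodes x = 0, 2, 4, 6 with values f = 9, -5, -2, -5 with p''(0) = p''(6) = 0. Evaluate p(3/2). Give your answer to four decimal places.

Let M_i = p''(x_i). Step sizes h_i = 2, 2, 2; slopes of the chords Δ_i = (y_(i+1) - y_i)/h_i = -7, 3/2, -3/2.
  2·M_0 + 8·M_1 + 2·M_2 = 6(Δ_1 - Δ_0) = 51
  2·M_1 + 8·M_2 + 2·M_3 = 6(Δ_2 - Δ_1) = -18
Natural end conditions: M_0 = M_3 = 0.
Forward elimination and back-substitution give M_0 = 0, M_1 = 37/5, M_2 = -41/10, M_3 = 0.
On [0, 2], p(x) = 9 - 142/15·x + 0·x² + 37/60·x³.
With x = 3/2: p(3/2) = -499/160.

-3.1188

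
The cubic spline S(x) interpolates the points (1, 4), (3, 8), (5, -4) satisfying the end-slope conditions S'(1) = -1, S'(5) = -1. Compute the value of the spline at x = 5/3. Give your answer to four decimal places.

5.1111

With σ_i denoting the second derivative at x_i, h_i = 2, 2, and Δ_i = (y_(i+1) − y_i)/h_i = 2, -6:
  2·σ_0 + 8·σ_1 + 2·σ_2 = 6(Δ_1 - Δ_0) = -48
Clamped end conditions give two more equations: 2h_0·σ_0 + h_0·σ_1 = 6(Δ_0 - S'(1)) = 18 and h_1·σ_1 + 2h_1·σ_2 = 6(S'(5) - Δ_1) = 30.
Solving the tridiagonal system: σ_0 = 21/2, σ_1 = -12, σ_2 = 27/2.
On [1, 3], S(x) = 4 - 1·(x - 1) + 21/4·(x - 1)² - 15/8·(x - 1)³.
With (x - 1) = 2/3: S(5/3) = 46/9.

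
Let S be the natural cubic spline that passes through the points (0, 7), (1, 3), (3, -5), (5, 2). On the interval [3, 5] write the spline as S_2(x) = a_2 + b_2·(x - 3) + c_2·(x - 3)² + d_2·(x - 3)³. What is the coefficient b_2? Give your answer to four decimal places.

Let M_i = S''(x_i). Step sizes h_i = 1, 2, 2; slopes of the chords Δ_i = (y_(i+1) - y_i)/h_i = -4, -4, 7/2.
  1·M_0 + 6·M_1 + 2·M_2 = 6(Δ_1 - Δ_0) = 0
  2·M_1 + 8·M_2 + 2·M_3 = 6(Δ_2 - Δ_1) = 45
Natural end conditions: M_0 = M_3 = 0.
Forward elimination and back-substitution give M_0 = 0, M_1 = -45/22, M_2 = 135/22, M_3 = 0.
On [3, 5], with S_2(x) = a_2 + b_2·(x - 3) + c_2·(x - 3)² + d_2·(x - 3)³: c_2 = M_2/2 = 135/44, d_2 = (M_3 - M_2)/(6h_2) = -45/88, b_2 = Δ_2 - h_2(2M_2 + M_3)/6 = -13/22.

-0.5909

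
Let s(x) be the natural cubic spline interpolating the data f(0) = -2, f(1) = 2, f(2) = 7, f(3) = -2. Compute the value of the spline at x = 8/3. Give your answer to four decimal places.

With M_i denoting the second derivative at x_i, h_i = 1, 1, 1, and Δ_i = (y_(i+1) − y_i)/h_i = 4, 5, -9:
  1·M_0 + 4·M_1 + 1·M_2 = 6(Δ_1 - Δ_0) = 6
  1·M_1 + 4·M_2 + 1·M_3 = 6(Δ_2 - Δ_1) = -84
Natural end conditions: M_0 = M_3 = 0.
Forward elimination and back-substitution give M_0 = 0, M_1 = 36/5, M_2 = -114/5, M_3 = 0.
On [2, 3], s(x) = 7 - 7/5·(x - 2) - 57/5·(x - 2)² + 19/5·(x - 2)³.
With (x - 2) = 2/3: s(8/3) = 287/135.

2.1259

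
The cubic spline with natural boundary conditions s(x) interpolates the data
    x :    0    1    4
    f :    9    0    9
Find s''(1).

With m_i denoting the second derivative at x_i, h_i = 1, 3, and Δ_i = (y_(i+1) − y_i)/h_i = -9, 3:
  1·m_0 + 8·m_1 + 3·m_2 = 6(Δ_1 - Δ_0) = 72
Natural end conditions: m_0 = m_2 = 0.
Hence m_0 = 0, m_1 = 9, m_2 = 0.

9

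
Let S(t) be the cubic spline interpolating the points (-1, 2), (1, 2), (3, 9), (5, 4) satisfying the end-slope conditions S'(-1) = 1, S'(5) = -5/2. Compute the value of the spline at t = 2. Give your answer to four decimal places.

Write M_i for S''(x_i). With h_i = 2, 2, 2 and divided differences Δ_i = 0, 7/2, -5/2, the continuity of S' gives the tridiagonal system
  2·M_0 + 8·M_1 + 2·M_2 = 6(Δ_1 - Δ_0) = 21
  2·M_1 + 8·M_2 + 2·M_3 = 6(Δ_2 - Δ_1) = -36
Clamped end conditions give two more equations: 2h_0·M_0 + h_0·M_1 = 6(Δ_0 - S'(-1)) = -6 and h_2·M_2 + 2h_2·M_3 = 6(S'(5) - Δ_2) = 0.
Solving: M_0 = -25/6, M_1 = 16/3, M_2 = -20/3, M_3 = 10/3.
On [1, 3], S(t) = 2 + 13/6·(t - 1) + 8/3·(t - 1)² - 1·(t - 1)³.
With (t - 1) = 1: S(2) = 35/6.

5.8333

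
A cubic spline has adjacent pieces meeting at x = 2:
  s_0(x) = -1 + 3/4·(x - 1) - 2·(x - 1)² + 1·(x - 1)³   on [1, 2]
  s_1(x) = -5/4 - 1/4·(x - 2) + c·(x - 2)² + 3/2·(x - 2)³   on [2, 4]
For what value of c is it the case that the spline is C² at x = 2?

1

s_0''(x) = -4 + 6·(x - 1), so s_0''(2) = 2. On the right, s_1''(2) = 2c, so c = 1.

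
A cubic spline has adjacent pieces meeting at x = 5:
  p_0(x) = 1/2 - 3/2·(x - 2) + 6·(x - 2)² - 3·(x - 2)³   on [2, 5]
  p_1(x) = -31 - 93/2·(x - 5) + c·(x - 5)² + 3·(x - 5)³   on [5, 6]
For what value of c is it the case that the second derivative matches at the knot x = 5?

p_0''(x) = 12 - 18·(x - 2), so p_0''(5) = -42. On the right, p_1''(5) = 2c, so c = -21.

-21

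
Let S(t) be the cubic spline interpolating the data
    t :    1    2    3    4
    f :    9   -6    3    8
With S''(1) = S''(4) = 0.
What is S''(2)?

With m_i denoting the second derivative at x_i, h_i = 1, 1, 1, and Δ_i = (y_(i+1) − y_i)/h_i = -15, 9, 5:
  1·m_0 + 4·m_1 + 1·m_2 = 6(Δ_1 - Δ_0) = 144
  1·m_1 + 4·m_2 + 1·m_3 = 6(Δ_2 - Δ_1) = -24
Natural end conditions: m_0 = m_3 = 0.
Solving: m_0 = 0, m_1 = 40, m_2 = -16, m_3 = 0.

40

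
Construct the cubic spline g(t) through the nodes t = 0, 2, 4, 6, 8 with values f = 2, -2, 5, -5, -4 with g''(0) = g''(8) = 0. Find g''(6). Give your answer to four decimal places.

Write M_i for g''(x_i). With h_i = 2, 2, 2, 2 and divided differences Δ_i = -2, 7/2, -5, 1/2, the continuity of g' gives the tridiagonal system
  2·M_0 + 8·M_1 + 2·M_2 = 6(Δ_1 - Δ_0) = 33
  2·M_1 + 8·M_2 + 2·M_3 = 6(Δ_2 - Δ_1) = -51
  2·M_2 + 8·M_3 + 2·M_4 = 6(Δ_3 - Δ_2) = 33
Natural end conditions: M_0 = M_4 = 0.
Hence M_0 = 0, M_1 = 183/28, M_2 = -135/14, M_3 = 183/28, M_4 = 0.

6.5357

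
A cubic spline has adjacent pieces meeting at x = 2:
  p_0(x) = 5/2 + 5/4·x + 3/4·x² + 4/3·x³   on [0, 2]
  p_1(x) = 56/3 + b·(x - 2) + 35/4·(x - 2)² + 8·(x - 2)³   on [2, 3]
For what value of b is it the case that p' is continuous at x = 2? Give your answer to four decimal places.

20.2500

p_0'(x) = 5/4 + 3/2·x + 4·x², so p_0'(2) = 81/4. On the right, p_1'(2) = b, so b = 81/4.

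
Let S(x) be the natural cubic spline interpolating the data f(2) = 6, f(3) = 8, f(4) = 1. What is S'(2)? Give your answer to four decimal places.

Let M_i = S''(x_i). Step sizes h_i = 1, 1; slopes of the chords Δ_i = (y_(i+1) - y_i)/h_i = 2, -7.
  1·M_0 + 4·M_1 + 1·M_2 = 6(Δ_1 - Δ_0) = -54
Natural end conditions: M_0 = M_2 = 0.
Forward elimination and back-substitution give M_0 = 0, M_1 = -27/2, M_2 = 0.
On [2, 3], S'(x) = b_0 + 2c_0·(x - 2) + 3d_0·(x - 2)² with b_0 = Δ_0 - h_0(2M_0 + M_1)/6 = 17/4, c_0 = M_0/2 = 0, d_0 = (M_1 - M_0)/(6h_0) = -9/4. So S'(2) = 17/4.

4.2500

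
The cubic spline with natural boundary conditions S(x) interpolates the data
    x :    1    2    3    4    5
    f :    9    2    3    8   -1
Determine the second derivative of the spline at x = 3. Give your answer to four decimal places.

Put M_i = S'' at the i-th knot. Here h = (1, 1, 1, 1) and Δ = (-7, 1, 5, -9), so the interior equations h_(i-1)·M_(i-1) + 2(h_(i-1)+h_i)·M_i + h_i·M_(i+1) = 6(Δ_i − Δ_(i-1)) read
  1·M_0 + 4·M_1 + 1·M_2 = 6(Δ_1 - Δ_0) = 48
  1·M_1 + 4·M_2 + 1·M_3 = 6(Δ_2 - Δ_1) = 24
  1·M_2 + 4·M_3 + 1·M_4 = 6(Δ_3 - Δ_2) = -84
Natural end conditions: M_0 = M_4 = 0.
Solving: M_0 = 0, M_1 = 135/14, M_2 = 66/7, M_3 = -327/14, M_4 = 0.

9.4286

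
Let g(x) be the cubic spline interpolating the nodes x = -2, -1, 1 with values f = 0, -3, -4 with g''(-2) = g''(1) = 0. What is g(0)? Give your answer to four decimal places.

Put M_i = g'' at the i-th knot. Here h = (1, 2) and Δ = (-3, -1/2), so the interior equations h_(i-1)·M_(i-1) + 2(h_(i-1)+h_i)·M_i + h_i·M_(i+1) = 6(Δ_i − Δ_(i-1)) read
  1·M_0 + 6·M_1 + 2·M_2 = 6(Δ_1 - Δ_0) = 15
Natural end conditions: M_0 = M_2 = 0.
Solving the tridiagonal system: M_0 = 0, M_1 = 5/2, M_2 = 0.
On [-1, 1], g(x) = -3 - 13/6·(x + 1) + 5/4·(x + 1)² - 5/24·(x + 1)³.
With (x + 1) = 1: g(0) = -33/8.

-4.1250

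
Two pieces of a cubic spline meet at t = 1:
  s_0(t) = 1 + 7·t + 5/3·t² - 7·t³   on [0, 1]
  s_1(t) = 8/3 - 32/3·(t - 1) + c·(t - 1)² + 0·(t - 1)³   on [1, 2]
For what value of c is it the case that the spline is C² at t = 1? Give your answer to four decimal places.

s_0''(t) = 10/3 - 42·t, so s_0''(1) = -116/3. On the right, s_1''(1) = 2c, so c = -58/3.

-19.3333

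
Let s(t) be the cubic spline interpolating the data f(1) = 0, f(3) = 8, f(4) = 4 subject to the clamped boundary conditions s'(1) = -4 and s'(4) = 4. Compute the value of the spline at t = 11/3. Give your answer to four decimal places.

4.2469

Write M_i for s''(x_i). With h_i = 2, 1 and divided differences Δ_i = 4, -4, the continuity of s' gives the tridiagonal system
  2·M_0 + 6·M_1 + 1·M_2 = 6(Δ_1 - Δ_0) = -48
Clamped end conditions give two more equations: 2h_0·M_0 + h_0·M_1 = 6(Δ_0 - s'(1)) = 48 and h_1·M_1 + 2h_1·M_2 = 6(s'(4) - Δ_1) = 48.
Solving the tridiagonal system: M_0 = 68/3, M_1 = -64/3, M_2 = 104/3.
On [3, 4], s(t) = 8 - 8/3·(t - 3) - 32/3·(t - 3)² + 28/3·(t - 3)³.
With (t - 3) = 2/3: s(11/3) = 344/81.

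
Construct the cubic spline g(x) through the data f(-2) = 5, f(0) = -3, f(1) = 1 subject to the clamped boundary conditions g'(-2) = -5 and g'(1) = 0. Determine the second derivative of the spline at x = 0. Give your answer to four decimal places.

12.6667

Write M_i for g''(x_i). With h_i = 2, 1 and divided differences Δ_i = -4, 4, the continuity of g' gives the tridiagonal system
  2·M_0 + 6·M_1 + 1·M_2 = 6(Δ_1 - Δ_0) = 48
Clamped end conditions give two more equations: 2h_0·M_0 + h_0·M_1 = 6(Δ_0 - g'(-2)) = 6 and h_1·M_1 + 2h_1·M_2 = 6(g'(1) - Δ_1) = -24.
Solving the tridiagonal system: M_0 = -29/6, M_1 = 38/3, M_2 = -55/3.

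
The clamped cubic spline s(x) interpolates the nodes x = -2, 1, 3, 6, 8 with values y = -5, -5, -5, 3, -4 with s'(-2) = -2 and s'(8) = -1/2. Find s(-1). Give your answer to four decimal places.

-5.8429

Write M_i for s''(x_i). With h_i = 3, 2, 3, 2 and divided differences Δ_i = 0, 0, 8/3, -7/2, the continuity of s' gives the tridiagonal system
  3·M_0 + 10·M_1 + 2·M_2 = 6(Δ_1 - Δ_0) = 0
  2·M_1 + 10·M_2 + 3·M_3 = 6(Δ_2 - Δ_1) = 16
  3·M_2 + 10·M_3 + 2·M_4 = 6(Δ_3 - Δ_2) = -37
Clamped end conditions give two more equations: 2h_0·M_0 + h_0·M_1 = 6(Δ_0 - s'(-2)) = 12 and h_3·M_3 + 2h_3·M_4 = 6(s'(8) - Δ_3) = 18.
Solving: M_0 = 244/87, M_1 = -140/87, M_2 = 334/87, M_3 = -556/87, M_4 = 1339/174.
On [-2, 1], s(x) = -5 - 2·(x + 2) + 122/87·(x + 2)² - 64/261·(x + 2)³.
With (x + 2) = 1: s(-1) = -1525/261.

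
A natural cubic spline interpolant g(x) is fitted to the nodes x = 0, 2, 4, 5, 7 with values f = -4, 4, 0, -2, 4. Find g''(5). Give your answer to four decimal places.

4.8750

With m_i denoting the second derivative at x_i, h_i = 2, 2, 1, 2, and Δ_i = (y_(i+1) − y_i)/h_i = 4, -2, -2, 3:
  2·m_0 + 8·m_1 + 2·m_2 = 6(Δ_1 - Δ_0) = -36
  2·m_1 + 6·m_2 + 1·m_3 = 6(Δ_2 - Δ_1) = 0
  1·m_2 + 6·m_3 + 2·m_4 = 6(Δ_3 - Δ_2) = 30
Natural end conditions: m_0 = m_4 = 0.
Hence m_0 = 0, m_1 = -75/16, m_2 = 3/4, m_3 = 39/8, m_4 = 0.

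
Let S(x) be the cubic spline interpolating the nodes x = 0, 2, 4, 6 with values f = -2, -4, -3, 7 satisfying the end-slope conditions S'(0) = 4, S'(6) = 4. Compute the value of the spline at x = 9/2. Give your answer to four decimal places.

Let M_i = S''(x_i). Step sizes h_i = 2, 2, 2; slopes of the chords Δ_i = (y_(i+1) - y_i)/h_i = -1, 1/2, 5.
  2·M_0 + 8·M_1 + 2·M_2 = 6(Δ_1 - Δ_0) = 9
  2·M_1 + 8·M_2 + 2·M_3 = 6(Δ_2 - Δ_1) = 27
Clamped end conditions give two more equations: 2h_0·M_0 + h_0·M_1 = 6(Δ_0 - S'(0)) = -30 and h_2·M_2 + 2h_2·M_3 = 6(S'(6) - Δ_2) = -6.
Solving the tridiagonal system: M_0 = -87/10, M_1 = 12/5, M_2 = 18/5, M_3 = -33/10.
On [4, 6], S(x) = -3 + 37/10·(x - 4) + 9/5·(x - 4)² - 23/40·(x - 4)³.
With (x - 4) = 1/2: S(9/2) = -247/320.

-0.7719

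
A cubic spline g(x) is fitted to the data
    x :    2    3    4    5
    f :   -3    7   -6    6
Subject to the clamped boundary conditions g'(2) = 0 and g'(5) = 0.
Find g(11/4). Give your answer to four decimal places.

Let M_i = g''(x_i). Step sizes h_i = 1, 1, 1; slopes of the chords Δ_i = (y_(i+1) - y_i)/h_i = 10, -13, 12.
  1·M_0 + 4·M_1 + 1·M_2 = 6(Δ_1 - Δ_0) = -138
  1·M_1 + 4·M_2 + 1·M_3 = 6(Δ_2 - Δ_1) = 150
Clamped end conditions give two more equations: 2h_0·M_0 + h_0·M_1 = 6(Δ_0 - g'(2)) = 60 and h_2·M_2 + 2h_2·M_3 = 6(g'(5) - Δ_2) = -72.
Hence M_0 = 322/5, M_1 = -344/5, M_2 = 364/5, M_3 = -362/5.
On [2, 3], g(x) = -3 + 0·(x - 2) + 161/5·(x - 2)² - 111/5·(x - 2)³.
With (x - 2) = 3/4: g(11/4) = 1839/320.

5.7469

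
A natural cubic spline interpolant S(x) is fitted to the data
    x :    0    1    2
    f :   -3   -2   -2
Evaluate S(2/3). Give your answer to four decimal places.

With M_i denoting the second derivative at x_i, h_i = 1, 1, and Δ_i = (y_(i+1) − y_i)/h_i = 1, 0:
  1·M_0 + 4·M_1 + 1·M_2 = 6(Δ_1 - Δ_0) = -6
Natural end conditions: M_0 = M_2 = 0.
Solving: M_0 = 0, M_1 = -3/2, M_2 = 0.
On [0, 1], S(x) = -3 + 5/4·x + 0·x² - 1/4·x³.
With x = 2/3: S(2/3) = -121/54.

-2.2407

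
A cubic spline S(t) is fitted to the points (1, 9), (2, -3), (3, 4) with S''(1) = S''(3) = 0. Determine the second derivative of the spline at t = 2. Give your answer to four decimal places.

Let M_i = S''(x_i). Step sizes h_i = 1, 1; slopes of the chords Δ_i = (y_(i+1) - y_i)/h_i = -12, 7.
  1·M_0 + 4·M_1 + 1·M_2 = 6(Δ_1 - Δ_0) = 114
Natural end conditions: M_0 = M_2 = 0.
Solving the tridiagonal system: M_0 = 0, M_1 = 57/2, M_2 = 0.

28.5000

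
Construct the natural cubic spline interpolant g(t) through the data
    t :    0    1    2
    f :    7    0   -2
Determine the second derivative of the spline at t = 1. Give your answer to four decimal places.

Write M_i for g''(x_i). With h_i = 1, 1 and divided differences Δ_i = -7, -2, the continuity of g' gives the tridiagonal system
  1·M_0 + 4·M_1 + 1·M_2 = 6(Δ_1 - Δ_0) = 30
Natural end conditions: M_0 = M_2 = 0.
Forward elimination and back-substitution give M_0 = 0, M_1 = 15/2, M_2 = 0.

7.5000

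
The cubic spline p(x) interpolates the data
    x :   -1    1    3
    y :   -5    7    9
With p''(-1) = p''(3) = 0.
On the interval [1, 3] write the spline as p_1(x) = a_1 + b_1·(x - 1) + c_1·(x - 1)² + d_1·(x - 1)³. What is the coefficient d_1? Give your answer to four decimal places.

0.3125

Write m_i for p''(x_i). With h_i = 2, 2 and divided differences Δ_i = 6, 1, the continuity of p' gives the tridiagonal system
  2·m_0 + 8·m_1 + 2·m_2 = 6(Δ_1 - Δ_0) = -30
Natural end conditions: m_0 = m_2 = 0.
Solving: m_0 = 0, m_1 = -15/4, m_2 = 0.
On [1, 3], with p_1(x) = a_1 + b_1·(x - 1) + c_1·(x - 1)² + d_1·(x - 1)³: c_1 = m_1/2 = -15/8, d_1 = (m_2 - m_1)/(6h_1) = 5/16, b_1 = Δ_1 - h_1(2m_1 + m_2)/6 = 7/2.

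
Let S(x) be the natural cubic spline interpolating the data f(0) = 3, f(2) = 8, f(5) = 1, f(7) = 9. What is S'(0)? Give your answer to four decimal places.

3.9799

Let M_i = S''(x_i). Step sizes h_i = 2, 3, 2; slopes of the chords Δ_i = (y_(i+1) - y_i)/h_i = 5/2, -7/3, 4.
  2·M_0 + 10·M_1 + 3·M_2 = 6(Δ_1 - Δ_0) = -29
  3·M_1 + 10·M_2 + 2·M_3 = 6(Δ_2 - Δ_1) = 38
Natural end conditions: M_0 = M_3 = 0.
Hence M_0 = 0, M_1 = -404/91, M_2 = 467/91, M_3 = 0.
On [0, 2], S'(x) = b_0 + 2c_0·x + 3d_0·x² with b_0 = Δ_0 - h_0(2M_0 + M_1)/6 = 2173/546, c_0 = M_0/2 = 0, d_0 = (M_1 - M_0)/(6h_0) = -101/273. So S'(0) = 2173/546.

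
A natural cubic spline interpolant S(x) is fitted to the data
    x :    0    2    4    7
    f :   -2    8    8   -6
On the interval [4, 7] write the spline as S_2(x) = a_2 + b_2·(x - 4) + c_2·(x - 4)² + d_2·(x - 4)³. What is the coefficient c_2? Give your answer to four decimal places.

Let σ_i = S''(x_i). Step sizes h_i = 2, 2, 3; slopes of the chords Δ_i = (y_(i+1) - y_i)/h_i = 5, 0, -14/3.
  2·σ_0 + 8·σ_1 + 2·σ_2 = 6(Δ_1 - Δ_0) = -30
  2·σ_1 + 10·σ_2 + 3·σ_3 = 6(Δ_2 - Δ_1) = -28
Natural end conditions: σ_0 = σ_3 = 0.
Solving: σ_0 = 0, σ_1 = -61/19, σ_2 = -41/19, σ_3 = 0.
On [4, 7], with S_2(x) = a_2 + b_2·(x - 4) + c_2·(x - 4)² + d_2·(x - 4)³: c_2 = σ_2/2 = -41/38, d_2 = (σ_3 - σ_2)/(6h_2) = 41/342, b_2 = Δ_2 - h_2(2σ_2 + σ_3)/6 = -143/57.

-1.0789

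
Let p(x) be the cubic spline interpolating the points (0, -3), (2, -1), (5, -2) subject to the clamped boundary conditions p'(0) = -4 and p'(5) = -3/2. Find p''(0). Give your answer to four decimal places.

Write σ_i for p''(x_i). With h_i = 2, 3 and divided differences Δ_i = 1, -1/3, the continuity of p' gives the tridiagonal system
  2·σ_0 + 10·σ_1 + 3·σ_2 = 6(Δ_1 - Δ_0) = -8
Clamped end conditions give two more equations: 2h_0·σ_0 + h_0·σ_1 = 6(Δ_0 - p'(0)) = 30 and h_1·σ_1 + 2h_1·σ_2 = 6(p'(5) - Δ_1) = -7.
Solving the tridiagonal system: σ_0 = 44/5, σ_1 = -13/5, σ_2 = 2/15.

8.8000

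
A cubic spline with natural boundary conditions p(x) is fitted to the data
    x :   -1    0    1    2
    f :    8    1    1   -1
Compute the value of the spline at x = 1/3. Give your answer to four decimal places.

Put σ_i = p'' at the i-th knot. Here h = (1, 1, 1) and Δ = (-7, 0, -2), so the interior equations h_(i-1)·σ_(i-1) + 2(h_(i-1)+h_i)·σ_i + h_i·σ_(i+1) = 6(Δ_i − Δ_(i-1)) read
  1·σ_0 + 4·σ_1 + 1·σ_2 = 6(Δ_1 - Δ_0) = 42
  1·σ_1 + 4·σ_2 + 1·σ_3 = 6(Δ_2 - Δ_1) = -12
Natural end conditions: σ_0 = σ_3 = 0.
Solving the tridiagonal system: σ_0 = 0, σ_1 = 12, σ_2 = -6, σ_3 = 0.
On [0, 1], p(x) = 1 - 3·x + 6·x² - 3·x³.
With x = 1/3: p(1/3) = 5/9.

0.5556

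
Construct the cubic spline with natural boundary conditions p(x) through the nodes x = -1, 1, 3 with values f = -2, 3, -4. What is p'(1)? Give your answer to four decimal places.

With σ_i denoting the second derivative at x_i, h_i = 2, 2, and Δ_i = (y_(i+1) − y_i)/h_i = 5/2, -7/2:
  2·σ_0 + 8·σ_1 + 2·σ_2 = 6(Δ_1 - Δ_0) = -36
Natural end conditions: σ_0 = σ_2 = 0.
Forward elimination and back-substitution give σ_0 = 0, σ_1 = -9/2, σ_2 = 0.
On [1, 3], p'(x) = b_1 + 2c_1·(x - 1) + 3d_1·(x - 1)² with b_1 = Δ_1 - h_1(2σ_1 + σ_2)/6 = -1/2, c_1 = σ_1/2 = -9/4, d_1 = (σ_2 - σ_1)/(6h_1) = 3/8. So p'(1) = -1/2.

-0.5000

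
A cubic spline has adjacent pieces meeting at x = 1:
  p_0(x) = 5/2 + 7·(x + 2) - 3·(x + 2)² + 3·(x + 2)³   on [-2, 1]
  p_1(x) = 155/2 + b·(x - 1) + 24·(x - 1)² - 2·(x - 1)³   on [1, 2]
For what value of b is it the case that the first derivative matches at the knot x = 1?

p_0'(x) = 7 - 6·(x + 2) + 9·(x + 2)², so p_0'(1) = 70. On the right, p_1'(1) = b, so b = 70.

70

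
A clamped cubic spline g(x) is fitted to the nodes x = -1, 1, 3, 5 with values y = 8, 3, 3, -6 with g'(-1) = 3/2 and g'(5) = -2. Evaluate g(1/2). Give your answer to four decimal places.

Put m_i = g'' at the i-th knot. Here h = (2, 2, 2) and Δ = (-5/2, 0, -9/2), so the interior equations h_(i-1)·m_(i-1) + 2(h_(i-1)+h_i)·m_i + h_i·m_(i+1) = 6(Δ_i − Δ_(i-1)) read
  2·m_0 + 8·m_1 + 2·m_2 = 6(Δ_1 - Δ_0) = 15
  2·m_1 + 8·m_2 + 2·m_3 = 6(Δ_2 - Δ_1) = -27
Clamped end conditions give two more equations: 2h_0·m_0 + h_0·m_1 = 6(Δ_0 - g'(-1)) = -24 and h_2·m_2 + 2h_2·m_3 = 6(g'(5) - Δ_2) = 15.
Solving: m_0 = -133/15, m_1 = 86/15, m_2 = -197/30, m_3 = 211/30.
On [-1, 1], g(x) = 8 + 3/2·(x + 1) - 133/30·(x + 1)² + 73/60·(x + 1)³.
With (x + 1) = 3/2: g(1/2) = 701/160.

4.3813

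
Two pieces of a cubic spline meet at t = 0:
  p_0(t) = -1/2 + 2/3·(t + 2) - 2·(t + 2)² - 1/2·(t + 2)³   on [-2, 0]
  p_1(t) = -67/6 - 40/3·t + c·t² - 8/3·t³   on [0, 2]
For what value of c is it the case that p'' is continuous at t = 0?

-5

p_0''(t) = -4 - 3·(t + 2), so p_0''(0) = -10. On the right, p_1''(0) = 2c, so c = -5.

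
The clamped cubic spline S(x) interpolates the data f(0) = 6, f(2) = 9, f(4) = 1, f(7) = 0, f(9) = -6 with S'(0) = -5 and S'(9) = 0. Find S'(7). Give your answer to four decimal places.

-2.2147

Let σ_i = S''(x_i). Step sizes h_i = 2, 2, 3, 2; slopes of the chords Δ_i = (y_(i+1) - y_i)/h_i = 3/2, -4, -1/3, -3.
  2·σ_0 + 8·σ_1 + 2·σ_2 = 6(Δ_1 - Δ_0) = -33
  2·σ_1 + 10·σ_2 + 3·σ_3 = 6(Δ_2 - Δ_1) = 22
  3·σ_2 + 10·σ_3 + 2·σ_4 = 6(Δ_3 - Δ_2) = -16
Clamped end conditions give two more equations: 2h_0·σ_0 + h_0·σ_1 = 6(Δ_0 - S'(0)) = 39 and h_3·σ_3 + 2h_3·σ_4 = 6(S'(9) - Δ_3) = 18.
Hence σ_0 = 5051/354, σ_1 = -3199/354, σ_2 = 952/177, σ_3 = -809/177, σ_4 = 1201/177.
On [7, 9], S'(x) = b_3 + 2c_3·(x - 7) + 3d_3·(x - 7)² with b_3 = Δ_3 - h_3(2σ_3 + σ_4)/6 = -392/177, c_3 = σ_3/2 = -809/354, d_3 = (σ_4 - σ_3)/(6h_3) = 335/354. So S'(7) = -392/177.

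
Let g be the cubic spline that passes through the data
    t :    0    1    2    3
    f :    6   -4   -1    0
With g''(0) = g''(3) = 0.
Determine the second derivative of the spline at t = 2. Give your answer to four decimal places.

-8.4000

Let M_i = g''(x_i). Step sizes h_i = 1, 1, 1; slopes of the chords Δ_i = (y_(i+1) - y_i)/h_i = -10, 3, 1.
  1·M_0 + 4·M_1 + 1·M_2 = 6(Δ_1 - Δ_0) = 78
  1·M_1 + 4·M_2 + 1·M_3 = 6(Δ_2 - Δ_1) = -12
Natural end conditions: M_0 = M_3 = 0.
Forward elimination and back-substitution give M_0 = 0, M_1 = 108/5, M_2 = -42/5, M_3 = 0.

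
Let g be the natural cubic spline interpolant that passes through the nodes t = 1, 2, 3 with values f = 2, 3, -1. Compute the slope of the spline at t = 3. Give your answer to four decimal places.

Write m_i for g''(x_i). With h_i = 1, 1 and divided differences Δ_i = 1, -4, the continuity of g' gives the tridiagonal system
  1·m_0 + 4·m_1 + 1·m_2 = 6(Δ_1 - Δ_0) = -30
Natural end conditions: m_0 = m_2 = 0.
Solving the tridiagonal system: m_0 = 0, m_1 = -15/2, m_2 = 0.
On [2, 3], g'(t) = b_1 + 2c_1·(t - 2) + 3d_1·(t - 2)² with b_1 = Δ_1 - h_1(2m_1 + m_2)/6 = -3/2, c_1 = m_1/2 = -15/4, d_1 = (m_2 - m_1)/(6h_1) = 5/4. So g'(3) = -21/4.

-5.2500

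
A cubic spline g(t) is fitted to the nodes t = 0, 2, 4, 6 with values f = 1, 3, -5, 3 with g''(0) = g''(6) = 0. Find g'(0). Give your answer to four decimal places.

Put σ_i = g'' at the i-th knot. Here h = (2, 2, 2) and Δ = (1, -4, 4), so the interior equations h_(i-1)·σ_(i-1) + 2(h_(i-1)+h_i)·σ_i + h_i·σ_(i+1) = 6(Δ_i − Δ_(i-1)) read
  2·σ_0 + 8·σ_1 + 2·σ_2 = 6(Δ_1 - Δ_0) = -30
  2·σ_1 + 8·σ_2 + 2·σ_3 = 6(Δ_2 - Δ_1) = 48
Natural end conditions: σ_0 = σ_3 = 0.
Solving the tridiagonal system: σ_0 = 0, σ_1 = -28/5, σ_2 = 37/5, σ_3 = 0.
On [0, 2], g'(t) = b_0 + 2c_0·t + 3d_0·t² with b_0 = Δ_0 - h_0(2σ_0 + σ_1)/6 = 43/15, c_0 = σ_0/2 = 0, d_0 = (σ_1 - σ_0)/(6h_0) = -7/15. So g'(0) = 43/15.

2.8667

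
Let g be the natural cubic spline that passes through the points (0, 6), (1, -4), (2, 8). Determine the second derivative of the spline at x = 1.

Write M_i for g''(x_i). With h_i = 1, 1 and divided differences Δ_i = -10, 12, the continuity of g' gives the tridiagonal system
  1·M_0 + 4·M_1 + 1·M_2 = 6(Δ_1 - Δ_0) = 132
Natural end conditions: M_0 = M_2 = 0.
Forward elimination and back-substitution give M_0 = 0, M_1 = 33, M_2 = 0.

33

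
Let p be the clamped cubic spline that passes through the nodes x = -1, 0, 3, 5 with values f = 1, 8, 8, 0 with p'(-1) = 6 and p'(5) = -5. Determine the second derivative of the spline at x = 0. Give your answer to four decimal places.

Let M_i = p''(x_i). Step sizes h_i = 1, 3, 2; slopes of the chords Δ_i = (y_(i+1) - y_i)/h_i = 7, 0, -4.
  1·M_0 + 8·M_1 + 3·M_2 = 6(Δ_1 - Δ_0) = -42
  3·M_1 + 10·M_2 + 2·M_3 = 6(Δ_2 - Δ_1) = -24
Clamped end conditions give two more equations: 2h_0·M_0 + h_0·M_1 = 6(Δ_0 - p'(-1)) = 6 and h_2·M_2 + 2h_2·M_3 = 6(p'(5) - Δ_2) = -6.
Solving: M_0 = 77/13, M_1 = -76/13, M_2 = -5/13, M_3 = -17/13.

-5.8462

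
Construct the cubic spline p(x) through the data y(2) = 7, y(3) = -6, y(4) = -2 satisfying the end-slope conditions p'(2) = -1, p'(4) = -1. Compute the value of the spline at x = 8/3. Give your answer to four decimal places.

With M_i denoting the second derivative at x_i, h_i = 1, 1, and Δ_i = (y_(i+1) − y_i)/h_i = -13, 4:
  1·M_0 + 4·M_1 + 1·M_2 = 6(Δ_1 - Δ_0) = 102
Clamped end conditions give two more equations: 2h_0·M_0 + h_0·M_1 = 6(Δ_0 - p'(2)) = -72 and h_1·M_1 + 2h_1·M_2 = 6(p'(4) - Δ_1) = -30.
Hence M_0 = -123/2, M_1 = 51, M_2 = -81/2.
On [2, 3], p(x) = 7 - 1·(x - 2) - 123/4·(x - 2)² + 75/4·(x - 2)³.
With (x - 2) = 2/3: p(8/3) = -16/9.

-1.7778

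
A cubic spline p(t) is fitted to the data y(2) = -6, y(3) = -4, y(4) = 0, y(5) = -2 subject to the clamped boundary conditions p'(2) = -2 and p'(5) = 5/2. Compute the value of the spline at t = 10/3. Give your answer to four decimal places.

Put m_i = p'' at the i-th knot. Here h = (1, 1, 1) and Δ = (2, 4, -2), so the interior equations h_(i-1)·m_(i-1) + 2(h_(i-1)+h_i)·m_i + h_i·m_(i+1) = 6(Δ_i − Δ_(i-1)) read
  1·m_0 + 4·m_1 + 1·m_2 = 6(Δ_1 - Δ_0) = 12
  1·m_1 + 4·m_2 + 1·m_3 = 6(Δ_2 - Δ_1) = -36
Clamped end conditions give two more equations: 2h_0·m_0 + h_0·m_1 = 6(Δ_0 - p'(2)) = 24 and h_2·m_2 + 2h_2·m_3 = 6(p'(5) - Δ_2) = 27.
Forward elimination and back-substitution give m_0 = 49/5, m_1 = 22/5, m_2 = -77/5, m_3 = 106/5.
On [3, 4], p(t) = -4 + 51/10·(t - 3) + 11/5·(t - 3)² - 33/10·(t - 3)³.
With (t - 3) = 1/3: p(10/3) = -98/45.

-2.1778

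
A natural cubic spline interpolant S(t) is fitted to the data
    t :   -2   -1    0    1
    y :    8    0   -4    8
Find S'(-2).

Write M_i for S''(x_i). With h_i = 1, 1, 1 and divided differences Δ_i = -8, -4, 12, the continuity of S' gives the tridiagonal system
  1·M_0 + 4·M_1 + 1·M_2 = 6(Δ_1 - Δ_0) = 24
  1·M_1 + 4·M_2 + 1·M_3 = 6(Δ_2 - Δ_1) = 96
Natural end conditions: M_0 = M_3 = 0.
Forward elimination and back-substitution give M_0 = 0, M_1 = 0, M_2 = 24, M_3 = 0.
On [-2, -1], S'(t) = b_0 + 2c_0·(t + 2) + 3d_0·(t + 2)² with b_0 = Δ_0 - h_0(2M_0 + M_1)/6 = -8, c_0 = M_0/2 = 0, d_0 = (M_1 - M_0)/(6h_0) = 0. So S'(-2) = -8.

-8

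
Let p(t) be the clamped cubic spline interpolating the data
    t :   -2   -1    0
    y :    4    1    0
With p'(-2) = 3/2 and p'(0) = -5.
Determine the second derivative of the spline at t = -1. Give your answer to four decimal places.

12.5000

Let σ_i = p''(x_i). Step sizes h_i = 1, 1; slopes of the chords Δ_i = (y_(i+1) - y_i)/h_i = -3, -1.
  1·σ_0 + 4·σ_1 + 1·σ_2 = 6(Δ_1 - Δ_0) = 12
Clamped end conditions give two more equations: 2h_0·σ_0 + h_0·σ_1 = 6(Δ_0 - p'(-2)) = -27 and h_1·σ_1 + 2h_1·σ_2 = 6(p'(0) - Δ_1) = -24.
Solving: σ_0 = -79/4, σ_1 = 25/2, σ_2 = -73/4.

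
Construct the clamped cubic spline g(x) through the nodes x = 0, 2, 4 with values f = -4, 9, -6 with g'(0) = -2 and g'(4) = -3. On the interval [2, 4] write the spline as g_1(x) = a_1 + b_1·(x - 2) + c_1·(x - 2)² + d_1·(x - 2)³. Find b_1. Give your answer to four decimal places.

Let M_i = g''(x_i). Step sizes h_i = 2, 2; slopes of the chords Δ_i = (y_(i+1) - y_i)/h_i = 13/2, -15/2.
  2·M_0 + 8·M_1 + 2·M_2 = 6(Δ_1 - Δ_0) = -84
Clamped end conditions give two more equations: 2h_0·M_0 + h_0·M_1 = 6(Δ_0 - g'(0)) = 51 and h_1·M_1 + 2h_1·M_2 = 6(g'(4) - Δ_1) = 27.
Hence M_0 = 23, M_1 = -41/2, M_2 = 17.
On [2, 4], with g_1(x) = a_1 + b_1·(x - 2) + c_1·(x - 2)² + d_1·(x - 2)³: c_1 = M_1/2 = -41/4, d_1 = (M_2 - M_1)/(6h_1) = 25/8, b_1 = Δ_1 - h_1(2M_1 + M_2)/6 = 1/2.

0.5000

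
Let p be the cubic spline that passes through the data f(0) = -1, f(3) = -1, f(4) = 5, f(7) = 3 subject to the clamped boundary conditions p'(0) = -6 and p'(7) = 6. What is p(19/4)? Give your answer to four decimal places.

With m_i denoting the second derivative at x_i, h_i = 3, 1, 3, and Δ_i = (y_(i+1) − y_i)/h_i = 0, 6, -2/3:
  3·m_0 + 8·m_1 + 1·m_2 = 6(Δ_1 - Δ_0) = 36
  1·m_1 + 8·m_2 + 3·m_3 = 6(Δ_2 - Δ_1) = -40
Clamped end conditions give two more equations: 2h_0·m_0 + h_0·m_1 = 6(Δ_0 - p'(0)) = 36 and h_2·m_2 + 2h_2·m_3 = 6(p'(7) - Δ_2) = 40.
Forward elimination and back-substitution give m_0 = 212/55, m_1 = 236/55, m_2 = -544/55, m_3 = 1916/165.
On [4, 7], p(t) = 5 + 188/55·(t - 4) - 272/55·(t - 4)² + 1774/1485·(t - 4)³.
With (t - 4) = 3/4: p(19/4) = 9303/1760.

5.2858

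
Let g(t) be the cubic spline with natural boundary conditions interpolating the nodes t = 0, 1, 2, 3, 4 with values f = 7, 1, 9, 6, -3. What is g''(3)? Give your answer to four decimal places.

-3.4286

Let M_i = g''(x_i). Step sizes h_i = 1, 1, 1, 1; slopes of the chords Δ_i = (y_(i+1) - y_i)/h_i = -6, 8, -3, -9.
  1·M_0 + 4·M_1 + 1·M_2 = 6(Δ_1 - Δ_0) = 84
  1·M_1 + 4·M_2 + 1·M_3 = 6(Δ_2 - Δ_1) = -66
  1·M_2 + 4·M_3 + 1·M_4 = 6(Δ_3 - Δ_2) = -36
Natural end conditions: M_0 = M_4 = 0.
Solving the tridiagonal system: M_0 = 0, M_1 = 186/7, M_2 = -156/7, M_3 = -24/7, M_4 = 0.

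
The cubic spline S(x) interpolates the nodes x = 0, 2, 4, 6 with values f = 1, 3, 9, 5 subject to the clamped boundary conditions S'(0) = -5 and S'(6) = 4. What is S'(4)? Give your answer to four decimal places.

Write m_i for S''(x_i). With h_i = 2, 2, 2 and divided differences Δ_i = 1, 3, -2, the continuity of S' gives the tridiagonal system
  2·m_0 + 8·m_1 + 2·m_2 = 6(Δ_1 - Δ_0) = 12
  2·m_1 + 8·m_2 + 2·m_3 = 6(Δ_2 - Δ_1) = -30
Clamped end conditions give two more equations: 2h_0·m_0 + h_0·m_1 = 6(Δ_0 - S'(0)) = 36 and h_2·m_2 + 2h_2·m_3 = 6(S'(6) - Δ_2) = 36.
Solving the tridiagonal system: m_0 = 42/5, m_1 = 6/5, m_2 = -36/5, m_3 = 63/5.
On [4, 6], S'(x) = b_2 + 2c_2·(x - 4) + 3d_2·(x - 4)² with b_2 = Δ_2 - h_2(2m_2 + m_3)/6 = -7/5, c_2 = m_2/2 = -18/5, d_2 = (m_3 - m_2)/(6h_2) = 33/20. So S'(4) = -7/5.

-1.4000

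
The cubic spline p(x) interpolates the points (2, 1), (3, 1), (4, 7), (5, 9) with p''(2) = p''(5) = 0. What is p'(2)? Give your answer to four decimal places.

Let M_i = p''(x_i). Step sizes h_i = 1, 1, 1; slopes of the chords Δ_i = (y_(i+1) - y_i)/h_i = 0, 6, 2.
  1·M_0 + 4·M_1 + 1·M_2 = 6(Δ_1 - Δ_0) = 36
  1·M_1 + 4·M_2 + 1·M_3 = 6(Δ_2 - Δ_1) = -24
Natural end conditions: M_0 = M_3 = 0.
Solving: M_0 = 0, M_1 = 56/5, M_2 = -44/5, M_3 = 0.
On [2, 3], p'(x) = b_0 + 2c_0·(x - 2) + 3d_0·(x - 2)² with b_0 = Δ_0 - h_0(2M_0 + M_1)/6 = -28/15, c_0 = M_0/2 = 0, d_0 = (M_1 - M_0)/(6h_0) = 28/15. So p'(2) = -28/15.

-1.8667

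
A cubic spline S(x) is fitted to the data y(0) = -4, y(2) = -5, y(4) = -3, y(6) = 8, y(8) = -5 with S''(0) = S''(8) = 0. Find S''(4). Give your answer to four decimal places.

6.1071

Put m_i = S'' at the i-th knot. Here h = (2, 2, 2, 2) and Δ = (-1/2, 1, 11/2, -13/2), so the interior equations h_(i-1)·m_(i-1) + 2(h_(i-1)+h_i)·m_i + h_i·m_(i+1) = 6(Δ_i − Δ_(i-1)) read
  2·m_0 + 8·m_1 + 2·m_2 = 6(Δ_1 - Δ_0) = 9
  2·m_1 + 8·m_2 + 2·m_3 = 6(Δ_2 - Δ_1) = 27
  2·m_2 + 8·m_3 + 2·m_4 = 6(Δ_3 - Δ_2) = -72
Natural end conditions: m_0 = m_4 = 0.
Hence m_0 = 0, m_1 = -45/112, m_2 = 171/28, m_3 = -1179/112, m_4 = 0.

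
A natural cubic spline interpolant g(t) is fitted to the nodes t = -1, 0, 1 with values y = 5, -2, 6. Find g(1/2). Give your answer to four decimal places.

Put σ_i = g'' at the i-th knot. Here h = (1, 1) and Δ = (-7, 8), so the interior equations h_(i-1)·σ_(i-1) + 2(h_(i-1)+h_i)·σ_i + h_i·σ_(i+1) = 6(Δ_i − Δ_(i-1)) read
  1·σ_0 + 4·σ_1 + 1·σ_2 = 6(Δ_1 - Δ_0) = 90
Natural end conditions: σ_0 = σ_2 = 0.
Solving the tridiagonal system: σ_0 = 0, σ_1 = 45/2, σ_2 = 0.
On [0, 1], g(t) = -2 + 1/2·t + 45/4·t² - 15/4·t³.
With t = 1/2: g(1/2) = 19/32.

0.5938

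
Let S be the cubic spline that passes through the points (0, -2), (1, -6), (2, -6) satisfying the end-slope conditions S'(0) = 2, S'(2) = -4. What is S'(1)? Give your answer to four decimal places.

-2.5000

With σ_i denoting the second derivative at x_i, h_i = 1, 1, and Δ_i = (y_(i+1) − y_i)/h_i = -4, 0:
  1·σ_0 + 4·σ_1 + 1·σ_2 = 6(Δ_1 - Δ_0) = 24
Clamped end conditions give two more equations: 2h_0·σ_0 + h_0·σ_1 = 6(Δ_0 - S'(0)) = -36 and h_1·σ_1 + 2h_1·σ_2 = 6(S'(2) - Δ_1) = -24.
Hence σ_0 = -27, σ_1 = 18, σ_2 = -21.
On [1, 2], S'(t) = b_1 + 2c_1·(t - 1) + 3d_1·(t - 1)² with b_1 = Δ_1 - h_1(2σ_1 + σ_2)/6 = -5/2, c_1 = σ_1/2 = 9, d_1 = (σ_2 - σ_1)/(6h_1) = -13/2. So S'(1) = -5/2.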